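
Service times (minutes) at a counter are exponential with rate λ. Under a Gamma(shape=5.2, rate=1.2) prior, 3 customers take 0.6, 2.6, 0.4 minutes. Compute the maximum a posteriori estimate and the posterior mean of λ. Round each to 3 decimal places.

MAP: 1.500. Posterior mean: 1.708.

Σ times = 3.6. Posterior: Gamma(shape = 5.2+3 = 8.2, rate = 1.2+3.6 = 4.8).
Mode = (α−1)/β = 7.2/4.8 = 1.500.
Mean = α/β = 8.2/4.8 = 1.708.
Mean > mode: the posterior has a right tail.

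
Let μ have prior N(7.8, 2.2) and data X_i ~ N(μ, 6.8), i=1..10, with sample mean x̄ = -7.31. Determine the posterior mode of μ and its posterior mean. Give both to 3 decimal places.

posterior mode = -3.742, posterior mean = -3.742

Posterior for μ is Normal. Precision-weighted mean: (1/2.2·7.8 + 10/6.8·-7.31) / (1/2.2 + 10/6.8) = -3.742.
A Normal posterior is symmetric, so mode = mean.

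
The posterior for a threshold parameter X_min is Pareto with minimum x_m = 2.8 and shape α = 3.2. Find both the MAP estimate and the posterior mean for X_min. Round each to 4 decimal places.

The Pareto density is strictly decreasing on [x_m, ∞), so the mode is x_m = 2.8000.
Mean = α·x_m/(α−1) = 3.2·2.8/2.2 = 4.0727.

MAP = 2.8000; posterior mean = 4.0727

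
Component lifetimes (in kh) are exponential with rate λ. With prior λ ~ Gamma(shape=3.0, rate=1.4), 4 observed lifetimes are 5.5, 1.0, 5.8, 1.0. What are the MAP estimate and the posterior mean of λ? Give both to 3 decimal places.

Σ times = 13.3. Posterior: Gamma(shape = 3.0+4 = 7.0, rate = 1.4+13.3 = 14.7).
Mode = (α−1)/β = 6.0/14.7 = 0.408.
Mean = α/β = 7.0/14.7 = 0.476.
Right-skewed posterior ⇒ mode < mean.

λ_MAP = 0.408, E[λ|data] = 0.476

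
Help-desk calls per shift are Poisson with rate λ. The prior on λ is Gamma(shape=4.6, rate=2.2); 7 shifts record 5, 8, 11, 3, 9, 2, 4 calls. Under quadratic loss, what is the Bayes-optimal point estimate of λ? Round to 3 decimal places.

Σ counts = 42. Posterior: Gamma(shape = 4.6+42 = 46.6, rate = 2.2+7 = 9.2).
Mode = (α−1)/β = 45.6/9.2 = 4.957.
Mean = α/β = 46.6/9.2 = 5.065.
Quadratic loss ⇒ the optimal estimator is the posterior mean.

5.065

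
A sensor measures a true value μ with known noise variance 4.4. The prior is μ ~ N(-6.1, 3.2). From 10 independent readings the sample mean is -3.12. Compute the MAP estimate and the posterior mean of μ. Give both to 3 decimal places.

Posterior for μ is Normal. Precision-weighted mean: (1/3.2·-6.1 + 10/4.4·-3.12) / (1/3.2 + 10/4.4) = -3.480.
A Normal posterior is symmetric, so mode = mean.

MAP estimate = -3.480, posterior mean = -3.480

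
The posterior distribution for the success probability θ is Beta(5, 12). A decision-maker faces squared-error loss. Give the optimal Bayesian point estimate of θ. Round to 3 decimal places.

0.294

Mode = (5−1)/(5+12−2) = 4/15 = 0.267.
Mean = 5/(5+12) = 5/17 = 0.294.
Squared-error loss ⇒ the optimal estimator is the posterior mean.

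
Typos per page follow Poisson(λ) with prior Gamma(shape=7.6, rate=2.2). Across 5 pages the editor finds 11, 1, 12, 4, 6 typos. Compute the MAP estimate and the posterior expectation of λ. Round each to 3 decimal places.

Σ counts = 34. Posterior: Gamma(shape = 7.6+34 = 41.6, rate = 2.2+5 = 7.2).
Mode = (α−1)/β = 40.6/7.2 = 5.639.
Mean = α/β = 41.6/7.2 = 5.778.

λ_MAP = 5.639, E[λ|data] = 5.778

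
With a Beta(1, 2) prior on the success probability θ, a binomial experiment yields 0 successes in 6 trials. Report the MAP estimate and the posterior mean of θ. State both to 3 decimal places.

MAP = 0.000; posterior mean = 0.111

Posterior: Beta(1+0, 2+6) = Beta(1, 8).
Since α = 1 ≤ 1 and β > 1, the Beta density is monotone decreasing on [0,1]; the mode is at 0.
Mean = 1/(1+8) = 0.111.
The posterior is right-skewed, so the mean exceeds the mode.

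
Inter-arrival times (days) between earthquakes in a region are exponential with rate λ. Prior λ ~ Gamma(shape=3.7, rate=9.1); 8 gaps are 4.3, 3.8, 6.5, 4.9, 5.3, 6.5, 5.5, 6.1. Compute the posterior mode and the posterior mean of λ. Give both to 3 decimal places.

posterior mode = 0.206, posterior mean = 0.225

Σ times = 42.9. Posterior: Gamma(shape = 3.7+8 = 11.7, rate = 9.1+42.9 = 52.0).
Mode = (α−1)/β = 10.7/52.0 = 0.206.
Mean = α/β = 11.7/52.0 = 0.225.
Mean > mode: the posterior has a right tail.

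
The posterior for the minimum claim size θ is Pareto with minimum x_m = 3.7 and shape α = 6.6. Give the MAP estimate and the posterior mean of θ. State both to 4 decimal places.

MAP estimate = 3.7000, posterior mean = 4.3607

The Pareto density is strictly decreasing on [x_m, ∞), so the mode is x_m = 3.7000.
Mean = α·x_m/(α−1) = 6.6·3.7/5.6 = 4.3607.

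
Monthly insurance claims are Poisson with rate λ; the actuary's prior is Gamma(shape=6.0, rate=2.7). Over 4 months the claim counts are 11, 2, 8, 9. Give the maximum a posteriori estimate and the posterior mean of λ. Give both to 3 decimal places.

Σ counts = 30. Posterior: Gamma(shape = 6.0+30 = 36.0, rate = 2.7+4 = 6.7).
Mode = (α−1)/β = 35.0/6.7 = 5.224.
Mean = α/β = 36.0/6.7 = 5.373.

maximum a posteriori estimate = 5.224, posterior mean = 5.373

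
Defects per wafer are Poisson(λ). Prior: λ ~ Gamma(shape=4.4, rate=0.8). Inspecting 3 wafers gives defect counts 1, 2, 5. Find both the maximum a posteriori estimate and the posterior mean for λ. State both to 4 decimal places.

MAP = 3.0000; posterior mean = 3.2632

Σ counts = 8. Posterior: Gamma(shape = 4.4+8 = 12.4, rate = 0.8+3 = 3.8).
Mode = (α−1)/β = 11.4/3.8 = 3.0000.
Mean = α/β = 12.4/3.8 = 3.2632.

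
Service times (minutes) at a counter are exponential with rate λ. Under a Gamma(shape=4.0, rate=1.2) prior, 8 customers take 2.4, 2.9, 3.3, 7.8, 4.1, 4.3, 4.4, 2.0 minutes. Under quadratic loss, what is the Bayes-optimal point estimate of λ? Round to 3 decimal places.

Σ times = 31.2. Posterior: Gamma(shape = 4.0+8 = 12.0, rate = 1.2+31.2 = 32.4).
Mode = (α−1)/β = 11.0/32.4 = 0.340.
Mean = α/β = 12.0/32.4 = 0.370.
Quadratic loss ⇒ the optimal estimator is the posterior mean.

0.370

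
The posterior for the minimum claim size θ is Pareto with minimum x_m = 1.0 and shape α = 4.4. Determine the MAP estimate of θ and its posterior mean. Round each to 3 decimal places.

The Pareto density is strictly decreasing on [x_m, ∞), so the mode is x_m = 1.000.
Mean = α·x_m/(α−1) = 4.4·1.0/3.4 = 1.294.

MAP = 1.000; posterior mean = 1.294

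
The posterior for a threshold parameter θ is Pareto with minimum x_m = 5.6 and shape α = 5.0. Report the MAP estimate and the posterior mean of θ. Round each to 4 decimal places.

MAP = 5.6000, posterior mean = 7.0000

The Pareto density is strictly decreasing on [x_m, ∞), so the mode is x_m = 5.6000.
Mean = α·x_m/(α−1) = 5.0·5.6/4.0 = 7.0000.
The mean is pulled above the mode by the posterior's right skew.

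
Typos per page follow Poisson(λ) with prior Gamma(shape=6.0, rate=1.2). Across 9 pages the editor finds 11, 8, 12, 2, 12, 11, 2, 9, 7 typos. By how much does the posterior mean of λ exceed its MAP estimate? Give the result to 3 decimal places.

Σ counts = 74. Posterior: Gamma(shape = 6.0+74 = 80.0, rate = 1.2+9 = 10.2).
Mode = (α−1)/β = 79.0/10.2 = 7.745.
Mean = α/β = 80.0/10.2 = 7.843.
Difference = 7.843 − 7.745 = 0.098.

0.098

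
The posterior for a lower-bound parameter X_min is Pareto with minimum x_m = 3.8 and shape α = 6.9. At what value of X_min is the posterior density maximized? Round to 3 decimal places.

The Pareto density is strictly decreasing on [x_m, ∞), so the mode is x_m = 3.800.
Mean = α·x_m/(α−1) = 6.9·3.8/5.9 = 4.444.
This is the posterior mode — the MAP estimate.

3.800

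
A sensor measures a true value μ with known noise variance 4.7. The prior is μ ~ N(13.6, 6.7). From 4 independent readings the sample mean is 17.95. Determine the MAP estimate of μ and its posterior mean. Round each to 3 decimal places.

MAP: 17.301. Posterior mean: 17.301.

Posterior for μ is Normal. Precision-weighted mean: (1/6.7·13.6 + 4/4.7·17.95) / (1/6.7 + 4/4.7) = 17.301.
A Normal posterior is symmetric, so mode = mean.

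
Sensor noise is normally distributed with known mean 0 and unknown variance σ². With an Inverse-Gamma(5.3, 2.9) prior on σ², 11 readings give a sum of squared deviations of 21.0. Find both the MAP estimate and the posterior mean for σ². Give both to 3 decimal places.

MAP: 1.136. Posterior mean: 1.367.

Posterior: Inverse-Gamma(shape = 5.3+11/2 = 10.8, scale = 2.9+21.0/2 = 13.4).
Mode = β/(α+1) = 13.4/11.8 = 1.136.
Mean = β/(α−1) = 13.4/9.8 = 1.367.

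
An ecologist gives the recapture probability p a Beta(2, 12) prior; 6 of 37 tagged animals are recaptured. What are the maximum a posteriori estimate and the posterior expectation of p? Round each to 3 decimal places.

Posterior: Beta(2+6, 12+31) = Beta(8, 43).
Mode = (8−1)/(8+43−2) = 7/49 = 0.143.
Mean = 8/(8+43) = 8/51 = 0.157.
Mean > mode: the posterior has a right tail.

MAP = 0.143, posterior mean = 0.157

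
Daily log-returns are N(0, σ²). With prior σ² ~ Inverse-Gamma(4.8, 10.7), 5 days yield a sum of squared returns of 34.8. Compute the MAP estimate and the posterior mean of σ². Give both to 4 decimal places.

MAP = 3.3855, posterior mean = 4.4603

Posterior: Inverse-Gamma(shape = 4.8+5/2 = 7.3, scale = 10.7+34.8/2 = 28.1).
Mode = β/(α+1) = 28.1/8.3 = 3.3855.
Mean = β/(α−1) = 28.1/6.3 = 4.4603.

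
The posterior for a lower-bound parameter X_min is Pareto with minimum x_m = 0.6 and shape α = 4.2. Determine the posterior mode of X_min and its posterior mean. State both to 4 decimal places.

MAP = 0.6000, posterior mean = 0.7875

The Pareto density is strictly decreasing on [x_m, ∞), so the mode is x_m = 0.6000.
Mean = α·x_m/(α−1) = 4.2·0.6/3.2 = 0.7875.
Right-skewed posterior ⇒ mode < mean.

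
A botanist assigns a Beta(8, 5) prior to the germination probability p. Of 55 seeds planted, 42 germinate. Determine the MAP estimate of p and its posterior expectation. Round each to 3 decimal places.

p_MAP = 0.742, E[p|data] = 0.735

Posterior: Beta(8+42, 5+13) = Beta(50, 18).
Mode = (50−1)/(50+18−2) = 49/66 = 0.742.
Mean = 50/(50+18) = 50/68 = 0.735.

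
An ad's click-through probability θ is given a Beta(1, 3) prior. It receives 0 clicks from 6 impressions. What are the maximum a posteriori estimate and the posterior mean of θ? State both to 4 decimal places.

MAP: 0.0000. Posterior mean: 0.1000.

Posterior: Beta(1+0, 3+6) = Beta(1, 9).
Since α = 1 ≤ 1 and β > 1, the Beta density is monotone decreasing on [0,1]; the mode is at 0.
Mean = 1/(1+9) = 0.1000.
Right-skewed posterior ⇒ mode < mean.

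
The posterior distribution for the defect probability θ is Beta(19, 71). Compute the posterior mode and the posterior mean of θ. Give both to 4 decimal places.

MAP = 0.2045, posterior mean = 0.2111

Mode = (19−1)/(19+71−2) = 18/88 = 0.2045.
Mean = 19/(19+71) = 19/90 = 0.2111.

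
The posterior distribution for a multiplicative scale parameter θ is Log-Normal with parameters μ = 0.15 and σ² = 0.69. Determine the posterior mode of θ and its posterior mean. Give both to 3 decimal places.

Mode = exp(μ − σ²) = exp(-0.54) = 0.583.
Mean = exp(μ + σ²/2) = exp(0.495) = 1.640.
The mean is pulled above the mode by the posterior's right skew.

MAP = 0.583; posterior mean = 1.640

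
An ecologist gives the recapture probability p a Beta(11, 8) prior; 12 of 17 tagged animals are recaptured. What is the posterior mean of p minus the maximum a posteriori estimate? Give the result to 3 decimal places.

Posterior: Beta(11+12, 8+5) = Beta(23, 13).
Mode = (23−1)/(23+13−2) = 22/34 = 0.647.
Mean = 23/(23+13) = 23/36 = 0.639.
Difference = 0.639 − 0.647 = -0.008.

-0.008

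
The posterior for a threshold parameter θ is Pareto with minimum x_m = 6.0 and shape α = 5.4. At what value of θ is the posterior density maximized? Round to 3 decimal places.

6.000

The Pareto density is strictly decreasing on [x_m, ∞), so the mode is x_m = 6.000.
Mean = α·x_m/(α−1) = 5.4·6.0/4.4 = 7.364.
This is the posterior mode — the MAP estimate.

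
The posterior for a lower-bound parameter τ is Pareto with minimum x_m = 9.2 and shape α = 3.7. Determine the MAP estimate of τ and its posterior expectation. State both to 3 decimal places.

τ_MAP = 9.200, E[τ|data] = 12.607

The Pareto density is strictly decreasing on [x_m, ∞), so the mode is x_m = 9.200.
Mean = α·x_m/(α−1) = 3.7·9.2/2.7 = 12.607.
Right-skewed posterior ⇒ mode < mean.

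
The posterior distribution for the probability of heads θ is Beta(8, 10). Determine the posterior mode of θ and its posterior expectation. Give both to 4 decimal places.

Mode = (8−1)/(8+10−2) = 7/16 = 0.4375.
Mean = 8/(8+10) = 8/18 = 0.4444.
Right-skewed posterior ⇒ mode < mean.

MAP = 0.4375, posterior mean = 0.4444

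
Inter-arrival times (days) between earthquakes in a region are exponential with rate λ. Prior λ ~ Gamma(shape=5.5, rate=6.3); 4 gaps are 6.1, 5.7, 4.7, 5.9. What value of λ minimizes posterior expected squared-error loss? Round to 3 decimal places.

0.331

Σ times = 22.4. Posterior: Gamma(shape = 5.5+4 = 9.5, rate = 6.3+22.4 = 28.7).
Mode = (α−1)/β = 8.5/28.7 = 0.296.
Mean = α/β = 9.5/28.7 = 0.331.
Squared-error loss ⇒ the optimal estimator is the posterior mean.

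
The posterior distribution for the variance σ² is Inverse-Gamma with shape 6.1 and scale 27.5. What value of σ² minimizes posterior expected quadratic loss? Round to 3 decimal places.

Mode = β/(α+1) = 27.5/7.1 = 3.873.
Mean = β/(α−1) = 27.5/5.1 = 5.392.
Quadratic loss ⇒ the optimal estimator is the posterior mean.

5.392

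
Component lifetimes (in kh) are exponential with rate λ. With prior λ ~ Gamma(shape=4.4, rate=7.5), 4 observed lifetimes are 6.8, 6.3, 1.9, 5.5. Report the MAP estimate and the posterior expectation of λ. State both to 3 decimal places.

MAP: 0.264. Posterior mean: 0.300.

Σ times = 20.5. Posterior: Gamma(shape = 4.4+4 = 8.4, rate = 7.5+20.5 = 28.0).
Mode = (α−1)/β = 7.4/28.0 = 0.264.
Mean = α/β = 8.4/28.0 = 0.300.
Mean > mode: the posterior has a right tail.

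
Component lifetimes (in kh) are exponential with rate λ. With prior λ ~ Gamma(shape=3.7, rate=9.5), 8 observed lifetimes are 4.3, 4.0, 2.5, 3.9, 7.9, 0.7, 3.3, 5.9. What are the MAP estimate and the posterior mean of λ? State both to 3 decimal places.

Σ times = 32.5. Posterior: Gamma(shape = 3.7+8 = 11.7, rate = 9.5+32.5 = 42.0).
Mode = (α−1)/β = 10.7/42.0 = 0.255.
Mean = α/β = 11.7/42.0 = 0.279.

MAP = 0.255, posterior mean = 0.279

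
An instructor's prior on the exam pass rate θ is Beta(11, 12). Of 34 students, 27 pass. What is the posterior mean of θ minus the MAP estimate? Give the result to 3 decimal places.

Posterior: Beta(11+27, 12+7) = Beta(38, 19).
Mode = (38−1)/(38+19−2) = 37/55 = 0.673.
Mean = 38/(38+19) = 38/57 = 0.667.
Difference = 0.667 − 0.673 = -0.006.

-0.006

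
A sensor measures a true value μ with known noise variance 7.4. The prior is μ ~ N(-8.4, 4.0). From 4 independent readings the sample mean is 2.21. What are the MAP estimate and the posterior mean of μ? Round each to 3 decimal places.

Posterior for μ is Normal. Precision-weighted mean: (1/4.0·-8.4 + 4/7.4·2.21) / (1/4.0 + 4/7.4) = -1.145.
A Normal posterior is symmetric, so mode = mean.

MAP: -1.145. Posterior mean: -1.145.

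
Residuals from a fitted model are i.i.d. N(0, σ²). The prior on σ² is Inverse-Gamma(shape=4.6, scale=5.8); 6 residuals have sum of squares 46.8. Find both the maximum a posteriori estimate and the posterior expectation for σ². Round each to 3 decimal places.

Posterior: Inverse-Gamma(shape = 4.6+6/2 = 7.6, scale = 5.8+46.8/2 = 29.2).
Mode = β/(α+1) = 29.2/8.6 = 3.395.
Mean = β/(α−1) = 29.2/6.6 = 4.424.

MAP = 3.395, posterior mean = 4.424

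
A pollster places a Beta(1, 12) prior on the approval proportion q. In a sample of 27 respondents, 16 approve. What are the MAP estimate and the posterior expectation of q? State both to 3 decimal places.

Posterior: Beta(1+16, 12+11) = Beta(17, 23).
Mode = (17−1)/(17+23−2) = 16/38 = 0.421.
Mean = 17/(17+23) = 17/40 = 0.425.
The posterior is right-skewed, so the mean exceeds the mode.

MAP = 0.421; posterior mean = 0.425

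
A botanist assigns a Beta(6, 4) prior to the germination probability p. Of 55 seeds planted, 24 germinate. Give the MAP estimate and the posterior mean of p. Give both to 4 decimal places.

Posterior: Beta(6+24, 4+31) = Beta(30, 35).
Mode = (30−1)/(30+35−2) = 29/63 = 0.4603.
Mean = 30/(30+35) = 30/65 = 0.4615.
The posterior is right-skewed, so the mean exceeds the mode.

MAP estimate = 0.4603, posterior mean = 0.4615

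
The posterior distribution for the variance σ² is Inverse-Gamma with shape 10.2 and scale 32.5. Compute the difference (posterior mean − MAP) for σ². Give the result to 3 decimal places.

0.631

Mode = β/(α+1) = 32.5/11.2 = 2.902.
Mean = β/(α−1) = 32.5/9.2 = 3.533.
Difference = 3.533 − 2.902 = 0.631.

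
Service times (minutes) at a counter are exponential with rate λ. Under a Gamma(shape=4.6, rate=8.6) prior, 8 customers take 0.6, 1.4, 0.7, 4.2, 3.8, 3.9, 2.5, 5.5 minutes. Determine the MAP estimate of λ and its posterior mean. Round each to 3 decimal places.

Σ times = 22.6. Posterior: Gamma(shape = 4.6+8 = 12.6, rate = 8.6+22.6 = 31.2).
Mode = (α−1)/β = 11.6/31.2 = 0.372.
Mean = α/β = 12.6/31.2 = 0.404.
Mean > mode: the posterior has a right tail.

MAP = 0.372, posterior mean = 0.404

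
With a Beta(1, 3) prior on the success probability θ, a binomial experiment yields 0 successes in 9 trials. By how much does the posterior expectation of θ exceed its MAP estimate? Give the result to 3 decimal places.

Posterior: Beta(1+0, 3+9) = Beta(1, 12).
Since α = 1 ≤ 1 and β > 1, the Beta density is monotone decreasing on [0,1]; the mode is at 0.
Mean = 1/(1+12) = 0.077.
Difference = 0.077 − 0.000 = 0.077.

0.077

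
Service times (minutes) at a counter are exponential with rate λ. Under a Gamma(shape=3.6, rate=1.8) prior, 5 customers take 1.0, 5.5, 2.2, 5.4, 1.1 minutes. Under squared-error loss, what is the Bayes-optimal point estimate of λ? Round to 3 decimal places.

Σ times = 15.2. Posterior: Gamma(shape = 3.6+5 = 8.6, rate = 1.8+15.2 = 17.0).
Mode = (α−1)/β = 7.6/17.0 = 0.447.
Mean = α/β = 8.6/17.0 = 0.506.
Squared-error loss ⇒ the optimal estimator is the posterior mean.

0.506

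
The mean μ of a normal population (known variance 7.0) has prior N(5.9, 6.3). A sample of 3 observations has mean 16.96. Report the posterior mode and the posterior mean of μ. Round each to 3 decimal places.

Posterior for μ is Normal. Precision-weighted mean: (1/6.3·5.9 + 3/7.0·16.96) / (1/6.3 + 3/7.0) = 13.971.
A Normal posterior is symmetric, so mode = mean.

MAP = 13.971; posterior mean = 13.971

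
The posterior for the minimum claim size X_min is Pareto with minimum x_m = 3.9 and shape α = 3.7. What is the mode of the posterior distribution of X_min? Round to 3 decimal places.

The Pareto density is strictly decreasing on [x_m, ∞), so the mode is x_m = 3.900.
Mean = α·x_m/(α−1) = 3.7·3.9/2.7 = 5.344.
This is the posterior mode — the MAP estimate.

3.900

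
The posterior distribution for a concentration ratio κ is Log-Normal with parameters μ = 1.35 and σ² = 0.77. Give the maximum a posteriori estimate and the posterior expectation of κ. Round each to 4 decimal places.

Mode = exp(μ − σ²) = exp(0.58) = 1.7860.
Mean = exp(μ + σ²/2) = exp(1.735) = 5.6689.

κ_MAP = 1.7860, E[κ|data] = 5.6689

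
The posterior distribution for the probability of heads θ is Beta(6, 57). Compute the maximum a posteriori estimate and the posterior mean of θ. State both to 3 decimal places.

Mode = (6−1)/(6+57−2) = 5/61 = 0.082.
Mean = 6/(6+57) = 6/63 = 0.095.
Right-skewed posterior ⇒ mode < mean.

MAP: 0.082. Posterior mean: 0.095.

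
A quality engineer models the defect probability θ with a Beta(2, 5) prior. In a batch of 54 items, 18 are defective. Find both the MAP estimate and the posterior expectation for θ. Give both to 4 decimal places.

MAP estimate = 0.3220, posterior expectation = 0.3279

Posterior: Beta(2+18, 5+36) = Beta(20, 41).
Mode = (20−1)/(20+41−2) = 19/59 = 0.3220.
Mean = 20/(20+41) = 20/61 = 0.3279.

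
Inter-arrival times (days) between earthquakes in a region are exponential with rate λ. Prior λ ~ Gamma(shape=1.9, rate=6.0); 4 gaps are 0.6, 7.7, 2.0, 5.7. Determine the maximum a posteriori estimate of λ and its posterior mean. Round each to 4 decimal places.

λ_MAP = 0.2227, E[λ|data] = 0.2682

Σ times = 16.0. Posterior: Gamma(shape = 1.9+4 = 5.9, rate = 6.0+16.0 = 22.0).
Mode = (α−1)/β = 4.9/22.0 = 0.2227.
Mean = α/β = 5.9/22.0 = 0.2682.
The posterior is right-skewed, so the mean exceeds the mode.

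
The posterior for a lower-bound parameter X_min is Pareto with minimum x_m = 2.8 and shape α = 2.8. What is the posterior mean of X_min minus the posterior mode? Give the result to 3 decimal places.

The Pareto density is strictly decreasing on [x_m, ∞), so the mode is x_m = 2.800.
Mean = α·x_m/(α−1) = 2.8·2.8/1.8 = 4.356.
Difference = 4.356 − 2.800 = 1.556.
Right-skewed posterior ⇒ mode < mean.

1.556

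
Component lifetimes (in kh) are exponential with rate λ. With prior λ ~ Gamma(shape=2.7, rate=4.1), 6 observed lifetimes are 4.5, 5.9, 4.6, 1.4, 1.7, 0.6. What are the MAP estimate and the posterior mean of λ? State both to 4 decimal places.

MAP = 0.3377; posterior mean = 0.3816

Σ times = 18.7. Posterior: Gamma(shape = 2.7+6 = 8.7, rate = 4.1+18.7 = 22.8).
Mode = (α−1)/β = 7.7/22.8 = 0.3377.
Mean = α/β = 8.7/22.8 = 0.3816.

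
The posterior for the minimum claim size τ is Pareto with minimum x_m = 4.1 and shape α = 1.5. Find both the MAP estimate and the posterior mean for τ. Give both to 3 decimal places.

MAP: 4.100. Posterior mean: 12.300.

The Pareto density is strictly decreasing on [x_m, ∞), so the mode is x_m = 4.100.
Mean = α·x_m/(α−1) = 1.5·4.1/0.5 = 12.300.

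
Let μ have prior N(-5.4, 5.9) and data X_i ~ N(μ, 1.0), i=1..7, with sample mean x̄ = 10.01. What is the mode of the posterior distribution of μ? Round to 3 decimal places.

Posterior for μ is Normal. Precision-weighted mean: (1/5.9·-5.4 + 7/1.0·10.01) / (1/5.9 + 7/1.0) = 9.646.
A Normal posterior is symmetric, so mode = mean.
This is the posterior mode — the MAP estimate.

9.646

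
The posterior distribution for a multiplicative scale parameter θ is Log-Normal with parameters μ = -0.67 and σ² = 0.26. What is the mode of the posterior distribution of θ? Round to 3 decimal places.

0.395

Mode = exp(μ − σ²) = exp(-0.93) = 0.395.
Mean = exp(μ + σ²/2) = exp(-0.540) = 0.583.
This is the posterior mode — the MAP estimate.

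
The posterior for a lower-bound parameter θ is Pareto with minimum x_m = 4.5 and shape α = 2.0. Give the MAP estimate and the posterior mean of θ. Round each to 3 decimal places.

The Pareto density is strictly decreasing on [x_m, ∞), so the mode is x_m = 4.500.
Mean = α·x_m/(α−1) = 2.0·4.5/1.0 = 9.000.
The posterior is right-skewed, so the mean exceeds the mode.

MAP estimate = 4.500, posterior mean = 9.000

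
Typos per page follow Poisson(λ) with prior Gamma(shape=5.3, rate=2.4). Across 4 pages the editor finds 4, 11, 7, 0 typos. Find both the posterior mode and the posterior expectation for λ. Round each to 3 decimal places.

Σ counts = 22. Posterior: Gamma(shape = 5.3+22 = 27.3, rate = 2.4+4 = 6.4).
Mode = (α−1)/β = 26.3/6.4 = 4.109.
Mean = α/β = 27.3/6.4 = 4.266.
The posterior is right-skewed, so the mean exceeds the mode.

MAP: 4.109. Posterior mean: 4.266.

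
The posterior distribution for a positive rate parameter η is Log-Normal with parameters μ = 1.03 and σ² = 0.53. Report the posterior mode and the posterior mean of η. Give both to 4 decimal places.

MAP = 1.6487, posterior mean = 3.6510

Mode = exp(μ − σ²) = exp(0.50) = 1.6487.
Mean = exp(μ + σ²/2) = exp(1.295) = 3.6510.
The posterior is right-skewed, so the mean exceeds the mode.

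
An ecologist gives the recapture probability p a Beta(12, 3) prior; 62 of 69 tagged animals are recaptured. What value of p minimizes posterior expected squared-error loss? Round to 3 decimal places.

Posterior: Beta(12+62, 3+7) = Beta(74, 10).
Mode = (74−1)/(74+10−2) = 73/82 = 0.890.
Mean = 74/(74+10) = 74/84 = 0.881.
Squared-error loss ⇒ the optimal estimator is the posterior mean.

0.881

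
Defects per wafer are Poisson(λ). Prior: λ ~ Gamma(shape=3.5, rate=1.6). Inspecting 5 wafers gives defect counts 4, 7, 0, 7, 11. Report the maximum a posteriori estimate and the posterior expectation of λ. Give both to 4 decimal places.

MAP: 4.7727. Posterior mean: 4.9242.

Σ counts = 29. Posterior: Gamma(shape = 3.5+29 = 32.5, rate = 1.6+5 = 6.6).
Mode = (α−1)/β = 31.5/6.6 = 4.7727.
Mean = α/β = 32.5/6.6 = 4.9242.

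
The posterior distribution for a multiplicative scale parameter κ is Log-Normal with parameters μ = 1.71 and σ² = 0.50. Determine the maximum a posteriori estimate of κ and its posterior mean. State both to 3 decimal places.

MAP: 3.353. Posterior mean: 7.099.

Mode = exp(μ − σ²) = exp(1.21) = 3.353.
Mean = exp(μ + σ²/2) = exp(1.960) = 7.099.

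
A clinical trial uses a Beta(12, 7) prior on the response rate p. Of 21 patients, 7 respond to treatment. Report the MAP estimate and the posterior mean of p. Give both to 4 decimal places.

Posterior: Beta(12+7, 7+14) = Beta(19, 21).
Mode = (19−1)/(19+21−2) = 18/38 = 0.4737.
Mean = 19/(19+21) = 19/40 = 0.4750.
The mean is pulled above the mode by the posterior's right skew.

MAP = 0.4737; posterior mean = 0.4750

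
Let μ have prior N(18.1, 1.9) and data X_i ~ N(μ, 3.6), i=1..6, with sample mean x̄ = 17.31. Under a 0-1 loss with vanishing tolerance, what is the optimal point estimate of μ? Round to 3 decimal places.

Posterior for μ is Normal. Precision-weighted mean: (1/1.9·18.1 + 6/3.6·17.31) / (1/1.9 + 6/3.6) = 17.500.
A Normal posterior is symmetric, so mode = mean.
This is the posterior mode — the MAP estimate.

17.500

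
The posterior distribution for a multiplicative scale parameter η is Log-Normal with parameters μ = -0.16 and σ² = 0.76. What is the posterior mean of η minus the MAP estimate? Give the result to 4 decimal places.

0.8476

Mode = exp(μ − σ²) = exp(-0.92) = 0.3985.
Mean = exp(μ + σ²/2) = exp(0.220) = 1.2461.
Difference = 1.2461 − 0.3985 = 0.8476.
Right-skewed posterior ⇒ mode < mean.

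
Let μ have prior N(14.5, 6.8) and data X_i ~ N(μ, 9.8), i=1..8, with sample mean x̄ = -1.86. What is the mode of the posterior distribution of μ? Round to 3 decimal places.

Posterior for μ is Normal. Precision-weighted mean: (1/6.8·14.5 + 8/9.8·-1.86) / (1/6.8 + 8/9.8) = 0.637.
A Normal posterior is symmetric, so mode = mean.
This is the posterior mode — the MAP estimate.

0.637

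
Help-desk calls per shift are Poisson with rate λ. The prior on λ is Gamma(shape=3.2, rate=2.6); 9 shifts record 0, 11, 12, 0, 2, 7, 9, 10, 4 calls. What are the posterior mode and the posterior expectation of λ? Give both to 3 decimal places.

MAP = 4.931, posterior mean = 5.017

Σ counts = 55. Posterior: Gamma(shape = 3.2+55 = 58.2, rate = 2.6+9 = 11.6).
Mode = (α−1)/β = 57.2/11.6 = 4.931.
Mean = α/β = 58.2/11.6 = 5.017.
Right-skewed posterior ⇒ mode < mean.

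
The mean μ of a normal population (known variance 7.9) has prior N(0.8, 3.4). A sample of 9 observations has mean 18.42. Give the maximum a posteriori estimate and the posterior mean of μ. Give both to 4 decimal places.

maximum a posteriori estimate = 14.8045, posterior mean = 14.8045

Posterior for μ is Normal. Precision-weighted mean: (1/3.4·0.8 + 9/7.9·18.42) / (1/3.4 + 9/7.9) = 14.8045.
A Normal posterior is symmetric, so mode = mean.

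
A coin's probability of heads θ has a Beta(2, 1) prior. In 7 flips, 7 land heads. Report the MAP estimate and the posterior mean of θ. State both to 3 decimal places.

Posterior: Beta(2+7, 1+0) = Beta(9, 1).
Since β = 1 ≤ 1 and α > 1, the Beta density is monotone increasing on [0,1]; the mode is at 1.
Mean = 9/(9+1) = 0.900.
The mean is pulled below the mode by the posterior's left skew.

MAP estimate = 1.000, posterior mean = 0.900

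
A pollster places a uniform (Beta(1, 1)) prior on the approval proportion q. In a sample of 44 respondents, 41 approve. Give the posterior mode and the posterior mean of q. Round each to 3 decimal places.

MAP = 0.932; posterior mean = 0.913

Posterior: Beta(1+41, 1+3) = Beta(42, 4).
Mode = (42−1)/(42+4−2) = 41/44 = 0.932.
With a flat prior the MAP equals the MLE, 41/44.
Mean = 42/(42+4) = 42/46 = 0.913.
The posterior is left-skewed, so the mode exceeds the mean.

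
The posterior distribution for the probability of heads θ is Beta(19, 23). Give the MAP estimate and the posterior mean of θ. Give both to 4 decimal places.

MAP: 0.4500. Posterior mean: 0.4524.

Mode = (19−1)/(19+23−2) = 18/40 = 0.4500.
Mean = 19/(19+23) = 19/42 = 0.4524.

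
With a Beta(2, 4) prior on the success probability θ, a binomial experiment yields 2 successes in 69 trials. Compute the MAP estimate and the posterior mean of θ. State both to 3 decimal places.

Posterior: Beta(2+2, 4+67) = Beta(4, 71).
Mode = (4−1)/(4+71−2) = 3/73 = 0.041.
Mean = 4/(4+71) = 4/75 = 0.053.

MAP: 0.041. Posterior mean: 0.053.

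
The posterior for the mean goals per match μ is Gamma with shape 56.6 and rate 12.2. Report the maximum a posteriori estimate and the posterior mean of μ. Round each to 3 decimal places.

Mode = (α−1)/β = 55.6/12.2 = 4.557.
Mean = α/β = 56.6/12.2 = 4.639.
Mean > mode: the posterior has a right tail.

MAP = 4.557; posterior mean = 4.639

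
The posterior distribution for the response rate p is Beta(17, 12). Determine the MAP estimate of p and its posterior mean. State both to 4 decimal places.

MAP = 0.5926, posterior mean = 0.5862

Mode = (17−1)/(17+12−2) = 16/27 = 0.5926.
Mean = 17/(17+12) = 17/29 = 0.5862.
The posterior is left-skewed, so the mode exceeds the mean.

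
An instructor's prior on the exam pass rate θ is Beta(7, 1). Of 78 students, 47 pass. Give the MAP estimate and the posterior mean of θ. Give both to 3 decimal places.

MAP = 0.631; posterior mean = 0.628

Posterior: Beta(7+47, 1+31) = Beta(54, 32).
Mode = (54−1)/(54+32−2) = 53/84 = 0.631.
Mean = 54/(54+32) = 54/86 = 0.628.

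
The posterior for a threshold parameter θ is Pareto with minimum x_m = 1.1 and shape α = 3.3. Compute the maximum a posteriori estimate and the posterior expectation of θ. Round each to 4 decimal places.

The Pareto density is strictly decreasing on [x_m, ∞), so the mode is x_m = 1.1000.
Mean = α·x_m/(α−1) = 3.3·1.1/2.3 = 1.5783.

MAP = 1.1000, posterior mean = 1.5783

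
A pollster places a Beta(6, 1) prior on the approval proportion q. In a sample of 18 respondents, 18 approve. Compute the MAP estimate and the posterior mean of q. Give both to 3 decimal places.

MAP estimate = 1.000, posterior mean = 0.960

Posterior: Beta(6+18, 1+0) = Beta(24, 1).
Since β = 1 ≤ 1 and α > 1, the Beta density is monotone increasing on [0,1]; the mode is at 1.
Mean = 24/(24+1) = 0.960.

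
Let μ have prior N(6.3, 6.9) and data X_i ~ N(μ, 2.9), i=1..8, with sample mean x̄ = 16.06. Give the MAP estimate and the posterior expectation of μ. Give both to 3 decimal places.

MAP = 15.573, posterior mean = 15.573

Posterior for μ is Normal. Precision-weighted mean: (1/6.9·6.3 + 8/2.9·16.06) / (1/6.9 + 8/2.9) = 15.573.
A Normal posterior is symmetric, so mode = mean.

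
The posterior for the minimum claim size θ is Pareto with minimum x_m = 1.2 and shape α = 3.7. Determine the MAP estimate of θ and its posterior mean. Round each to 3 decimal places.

The Pareto density is strictly decreasing on [x_m, ∞), so the mode is x_m = 1.200.
Mean = α·x_m/(α−1) = 3.7·1.2/2.7 = 1.644.

MAP: 1.200. Posterior mean: 1.644.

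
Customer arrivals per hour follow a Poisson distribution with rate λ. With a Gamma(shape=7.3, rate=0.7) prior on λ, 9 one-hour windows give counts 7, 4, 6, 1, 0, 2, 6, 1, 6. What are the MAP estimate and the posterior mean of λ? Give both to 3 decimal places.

Σ counts = 33. Posterior: Gamma(shape = 7.3+33 = 40.3, rate = 0.7+9 = 9.7).
Mode = (α−1)/β = 39.3/9.7 = 4.052.
Mean = α/β = 40.3/9.7 = 4.155.

MAP = 4.052; posterior mean = 4.155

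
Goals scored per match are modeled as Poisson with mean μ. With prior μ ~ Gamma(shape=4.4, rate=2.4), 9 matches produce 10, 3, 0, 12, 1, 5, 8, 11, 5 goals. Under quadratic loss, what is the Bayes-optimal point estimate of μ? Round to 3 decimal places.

Σ counts = 55. Posterior: Gamma(shape = 4.4+55 = 59.4, rate = 2.4+9 = 11.4).
Mode = (α−1)/β = 58.4/11.4 = 5.123.
Mean = α/β = 59.4/11.4 = 5.211.
Quadratic loss ⇒ the optimal estimator is the posterior mean.

5.211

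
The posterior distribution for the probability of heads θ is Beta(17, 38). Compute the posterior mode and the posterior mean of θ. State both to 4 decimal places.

MAP: 0.3019. Posterior mean: 0.3091.

Mode = (17−1)/(17+38−2) = 16/53 = 0.3019.
Mean = 17/(17+38) = 17/55 = 0.3091.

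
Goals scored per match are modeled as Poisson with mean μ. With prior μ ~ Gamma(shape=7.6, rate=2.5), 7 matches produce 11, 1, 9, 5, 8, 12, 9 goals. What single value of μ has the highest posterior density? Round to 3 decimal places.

6.484

Σ counts = 55. Posterior: Gamma(shape = 7.6+55 = 62.6, rate = 2.5+7 = 9.5).
Mode = (α−1)/β = 61.6/9.5 = 6.484.
Mean = α/β = 62.6/9.5 = 6.589.
This is the posterior mode — the MAP estimate.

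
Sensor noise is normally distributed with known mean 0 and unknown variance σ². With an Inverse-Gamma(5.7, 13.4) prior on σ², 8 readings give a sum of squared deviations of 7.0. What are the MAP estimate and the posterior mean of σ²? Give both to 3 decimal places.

MAP: 1.579. Posterior mean: 1.943.

Posterior: Inverse-Gamma(shape = 5.7+8/2 = 9.7, scale = 13.4+7.0/2 = 16.9).
Mode = β/(α+1) = 16.9/10.7 = 1.579.
Mean = β/(α−1) = 16.9/8.7 = 1.943.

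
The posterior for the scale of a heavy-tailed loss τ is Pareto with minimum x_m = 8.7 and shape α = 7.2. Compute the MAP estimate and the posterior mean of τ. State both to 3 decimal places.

The Pareto density is strictly decreasing on [x_m, ∞), so the mode is x_m = 8.700.
Mean = α·x_m/(α−1) = 7.2·8.7/6.2 = 10.103.

MAP = 8.700; posterior mean = 10.103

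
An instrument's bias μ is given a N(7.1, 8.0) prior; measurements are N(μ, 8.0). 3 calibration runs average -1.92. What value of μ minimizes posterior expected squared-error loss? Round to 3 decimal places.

Posterior for μ is Normal. Precision-weighted mean: (1/8.0·7.1 + 3/8.0·-1.92) / (1/8.0 + 3/8.0) = 0.335.
A Normal posterior is symmetric, so mode = mean.
Squared-error loss ⇒ the optimal estimator is the posterior mean.

0.335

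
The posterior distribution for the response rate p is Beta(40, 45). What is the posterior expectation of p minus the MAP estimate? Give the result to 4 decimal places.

0.0007

Mode = (40−1)/(40+45−2) = 39/83 = 0.4699.
Mean = 40/(40+45) = 40/85 = 0.4706.
Difference = 0.4706 − 0.4699 = 0.0007.
The mean is pulled above the mode by the posterior's right skew.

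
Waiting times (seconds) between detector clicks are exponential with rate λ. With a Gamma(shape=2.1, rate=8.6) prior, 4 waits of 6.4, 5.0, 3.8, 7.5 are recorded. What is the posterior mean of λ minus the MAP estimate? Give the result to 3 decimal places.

0.032

Σ times = 22.7. Posterior: Gamma(shape = 2.1+4 = 6.1, rate = 8.6+22.7 = 31.3).
Mode = (α−1)/β = 5.1/31.3 = 0.163.
Mean = α/β = 6.1/31.3 = 0.195.
Difference = 0.195 − 0.163 = 0.032.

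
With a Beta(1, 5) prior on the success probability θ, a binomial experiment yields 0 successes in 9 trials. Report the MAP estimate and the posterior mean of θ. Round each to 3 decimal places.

MAP: 0.000. Posterior mean: 0.067.

Posterior: Beta(1+0, 5+9) = Beta(1, 14).
Since α = 1 ≤ 1 and β > 1, the Beta density is monotone decreasing on [0,1]; the mode is at 0.
Mean = 1/(1+14) = 0.067.
The posterior is right-skewed, so the mean exceeds the mode.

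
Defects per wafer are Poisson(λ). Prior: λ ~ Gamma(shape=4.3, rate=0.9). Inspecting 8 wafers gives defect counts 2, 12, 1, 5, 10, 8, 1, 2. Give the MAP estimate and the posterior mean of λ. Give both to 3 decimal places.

Σ counts = 41. Posterior: Gamma(shape = 4.3+41 = 45.3, rate = 0.9+8 = 8.9).
Mode = (α−1)/β = 44.3/8.9 = 4.978.
Mean = α/β = 45.3/8.9 = 5.090.
The mean is pulled above the mode by the posterior's right skew.

MAP: 4.978. Posterior mean: 5.090.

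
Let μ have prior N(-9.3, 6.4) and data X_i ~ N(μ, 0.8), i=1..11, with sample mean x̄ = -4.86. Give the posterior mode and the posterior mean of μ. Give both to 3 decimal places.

μ_MAP = -4.910, E[μ|data] = -4.910

Posterior for μ is Normal. Precision-weighted mean: (1/6.4·-9.3 + 11/0.8·-4.86) / (1/6.4 + 11/0.8) = -4.910.
A Normal posterior is symmetric, so mode = mean.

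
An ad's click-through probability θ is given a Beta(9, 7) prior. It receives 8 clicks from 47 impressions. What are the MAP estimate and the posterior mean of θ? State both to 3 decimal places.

Posterior: Beta(9+8, 7+39) = Beta(17, 46).
Mode = (17−1)/(17+46−2) = 16/61 = 0.262.
Mean = 17/(17+46) = 17/63 = 0.270.

MAP estimate = 0.262, posterior mean = 0.270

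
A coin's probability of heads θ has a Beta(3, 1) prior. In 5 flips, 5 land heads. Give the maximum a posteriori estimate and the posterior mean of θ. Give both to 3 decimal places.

MAP: 1.000. Posterior mean: 0.889.

Posterior: Beta(3+5, 1+0) = Beta(8, 1).
Since β = 1 ≤ 1 and α > 1, the Beta density is monotone increasing on [0,1]; the mode is at 1.
Mean = 8/(8+1) = 0.889.
Mode > mean: the posterior has a left tail.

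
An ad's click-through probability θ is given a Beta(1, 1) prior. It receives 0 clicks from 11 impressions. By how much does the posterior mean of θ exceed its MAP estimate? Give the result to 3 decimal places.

Posterior: Beta(1+0, 1+11) = Beta(1, 12).
Since α = 1 ≤ 1 and β > 1, the Beta density is monotone decreasing on [0,1]; the mode is at 0.
Mean = 1/(1+12) = 0.077.
Difference = 0.077 − 0.000 = 0.077.

0.077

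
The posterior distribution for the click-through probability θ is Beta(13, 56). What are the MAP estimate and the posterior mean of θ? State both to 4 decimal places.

θ_MAP = 0.1791, E[θ|data] = 0.1884

Mode = (13−1)/(13+56−2) = 12/67 = 0.1791.
Mean = 13/(13+56) = 13/69 = 0.1884.
The posterior is right-skewed, so the mean exceeds the mode.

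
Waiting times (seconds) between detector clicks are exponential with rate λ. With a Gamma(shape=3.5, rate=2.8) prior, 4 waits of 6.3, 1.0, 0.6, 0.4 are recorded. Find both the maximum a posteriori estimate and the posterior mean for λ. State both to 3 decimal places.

λ_MAP = 0.586, E[λ|data] = 0.676

Σ times = 8.3. Posterior: Gamma(shape = 3.5+4 = 7.5, rate = 2.8+8.3 = 11.1).
Mode = (α−1)/β = 6.5/11.1 = 0.586.
Mean = α/β = 7.5/11.1 = 0.676.
Right-skewed posterior ⇒ mode < mean.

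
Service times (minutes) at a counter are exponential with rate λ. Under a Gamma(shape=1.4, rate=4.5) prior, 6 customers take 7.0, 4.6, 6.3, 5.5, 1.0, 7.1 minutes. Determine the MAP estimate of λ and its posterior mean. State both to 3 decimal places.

Σ times = 31.5. Posterior: Gamma(shape = 1.4+6 = 7.4, rate = 4.5+31.5 = 36.0).
Mode = (α−1)/β = 6.4/36.0 = 0.178.
Mean = α/β = 7.4/36.0 = 0.206.
Right-skewed posterior ⇒ mode < mean.

MAP = 0.178; posterior mean = 0.206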